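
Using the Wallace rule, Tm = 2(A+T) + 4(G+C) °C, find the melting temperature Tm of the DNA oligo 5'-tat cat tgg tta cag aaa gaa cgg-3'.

Scanning the sequence gives G=6, A=9, T=6, C=3.
A+T = 15, G+C = 9
Tm = 2(15) + 4(9) = 30 + 36 = 66°C

66°C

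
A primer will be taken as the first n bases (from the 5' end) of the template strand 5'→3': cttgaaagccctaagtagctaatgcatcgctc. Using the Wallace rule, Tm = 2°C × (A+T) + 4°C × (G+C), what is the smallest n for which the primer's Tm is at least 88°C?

n = 30

First 29 bases: CTTGAAAGCCCTAAGTAGCTAATGCATCG → Tm = 84°C (< 88°C)
First 30 bases: CTTGAAAGCCCTAAGTAGCTAATGCATCGC → Tm = 88°C (≥ 88°C)
Since every base adds ≥2°C, Tm only increases with n, so the threshold is first crossed at n = 30.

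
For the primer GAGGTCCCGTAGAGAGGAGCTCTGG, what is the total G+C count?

Counting bases: G=11, C=5, A=5, T=4
G+C = 11 + 5 = 16

16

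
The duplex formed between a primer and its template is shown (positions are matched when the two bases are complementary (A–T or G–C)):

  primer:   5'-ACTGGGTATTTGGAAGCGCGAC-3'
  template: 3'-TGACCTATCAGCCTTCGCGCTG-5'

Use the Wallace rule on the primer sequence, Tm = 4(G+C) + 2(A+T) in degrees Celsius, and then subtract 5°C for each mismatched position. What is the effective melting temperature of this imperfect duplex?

53°C

Primer base counts: A=5, T=5, G=8, C=4 → A+T=10, G+C=12
Perfect-match Tm = 2(10) + 4(12) = 20 + 48 = 68°C
Mismatches (positions where the bases are not complementary): 3 (at positions 6, 9, 11)
Effective Tm = 68 − 3×5 = 68 − 15 = 53°C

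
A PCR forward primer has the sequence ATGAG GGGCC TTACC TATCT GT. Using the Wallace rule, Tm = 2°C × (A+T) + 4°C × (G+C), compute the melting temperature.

Base counts: T=7, A=4, G=6, C=5
So N_AT = 11 and N_GC = 11.
Tm = 4·11 + 2·11 = 44 + 22 = 66°C

66°C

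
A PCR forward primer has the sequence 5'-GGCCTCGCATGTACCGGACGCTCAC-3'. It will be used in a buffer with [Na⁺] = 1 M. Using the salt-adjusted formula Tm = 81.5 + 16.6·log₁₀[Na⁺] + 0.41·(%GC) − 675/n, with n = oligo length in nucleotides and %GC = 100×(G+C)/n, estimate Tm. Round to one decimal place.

82.4°C

Length n = 25. Scanning the sequence gives G=7, C=10, T=4, A=4.
G+C = 17, so %GC = 17/25 × 100 = 68%
Salt term: 16.6 × (0) = 0
GC term: 0.41 × 68 = 27.88; length term: −675/25 = −27
Tm = 81.5 + (0) + 27.88 − 27 = 82.38 → 82.4°C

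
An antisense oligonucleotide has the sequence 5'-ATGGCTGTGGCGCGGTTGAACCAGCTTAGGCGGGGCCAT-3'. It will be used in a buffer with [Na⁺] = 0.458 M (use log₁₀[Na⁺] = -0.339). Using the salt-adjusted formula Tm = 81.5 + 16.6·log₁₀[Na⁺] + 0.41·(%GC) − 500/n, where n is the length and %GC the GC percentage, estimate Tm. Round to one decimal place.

Length n = 39. Counting bases: G=16, T=8, A=6, C=9
G+C = 25, so %GC = 25/39 × 100 = 64.103%
Salt term: 16.6 × (-0.339) = -5.627
GC term: 0.41 × 64.103 = 26.282; length term: −500/39 = −12.821
Tm = 81.5 + (-5.627) + 26.282 − 12.821 = 89.334 → 89.3°C

89.3°C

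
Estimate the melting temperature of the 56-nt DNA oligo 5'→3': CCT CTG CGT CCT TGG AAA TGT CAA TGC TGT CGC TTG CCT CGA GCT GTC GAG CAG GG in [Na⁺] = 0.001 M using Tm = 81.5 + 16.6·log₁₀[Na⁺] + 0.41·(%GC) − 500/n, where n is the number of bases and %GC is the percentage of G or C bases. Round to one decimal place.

46.9°C

Length n = 56. Base counts: T=15, A=8, C=16, G=17
G+C = 33, so %GC = 33/56 × 100 = 58.929%
Salt term: 16.6 × (-3) = -49.8
GC term: 0.41 × 58.929 = 24.161; length term: −500/56 = −8.929
Tm = 81.5 + (-49.8) + 24.161 − 8.929 = 46.932 → 46.9°C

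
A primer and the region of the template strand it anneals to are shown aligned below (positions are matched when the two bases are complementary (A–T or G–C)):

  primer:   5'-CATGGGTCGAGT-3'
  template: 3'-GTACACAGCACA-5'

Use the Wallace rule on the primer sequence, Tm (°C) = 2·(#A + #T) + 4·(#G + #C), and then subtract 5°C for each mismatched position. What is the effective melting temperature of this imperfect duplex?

Primer base counts: A=2, T=3, G=5, C=2 → A+T=5, G+C=7
Perfect-match Tm = 2(5) + 4(7) = 10 + 28 = 38°C
Mismatches (positions where the bases are not complementary): 2 (at positions 5, 10)
Effective Tm = 38 − 2×5 = 38 − 10 = 28°C

28°C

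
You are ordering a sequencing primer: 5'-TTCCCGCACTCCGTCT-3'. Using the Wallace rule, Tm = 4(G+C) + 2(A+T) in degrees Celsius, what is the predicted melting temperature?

Base counts: T=5, G=2, A=1, C=8
So N_AT = 6 and N_GC = 10.
Tm = 4·10 + 2·6 = 40 + 12 = 52°C

52°C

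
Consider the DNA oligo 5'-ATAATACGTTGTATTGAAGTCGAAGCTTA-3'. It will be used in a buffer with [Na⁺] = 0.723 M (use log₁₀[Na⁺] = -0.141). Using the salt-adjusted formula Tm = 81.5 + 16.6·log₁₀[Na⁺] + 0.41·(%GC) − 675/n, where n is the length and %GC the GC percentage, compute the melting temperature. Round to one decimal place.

Length n = 29. Base counts: G=6, A=10, T=10, C=3
G+C = 9, so %GC = 9/29 × 100 = 31.034%
Salt term: 16.6 × (-0.141) = -2.341
GC term: 0.41 × 31.034 = 12.724; length term: −675/29 = −23.276
Tm = 81.5 + (-2.341) + 12.724 − 23.276 = 68.607 → 68.6°C

68.6°C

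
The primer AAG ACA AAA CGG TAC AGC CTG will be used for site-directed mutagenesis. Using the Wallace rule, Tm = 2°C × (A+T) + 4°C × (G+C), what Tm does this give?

C=5, A=9, G=5, T=2
So N_AT = 11 and N_GC = 10.
Tm = 4·10 + 2·11 = 40 + 22 = 62°C

62°C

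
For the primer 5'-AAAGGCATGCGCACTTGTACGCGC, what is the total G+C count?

Base counts: T=4, G=7, A=6, C=7
G+C = 7 + 7 = 14

14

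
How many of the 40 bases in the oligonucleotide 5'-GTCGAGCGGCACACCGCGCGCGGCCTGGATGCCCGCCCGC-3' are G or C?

33

Scanning the sequence gives C=18, A=4, G=15, T=3.
G+C = 15 + 18 = 33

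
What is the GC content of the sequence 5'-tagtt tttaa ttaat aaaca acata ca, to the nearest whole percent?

Scanning the sequence gives C=3, T=10, A=13, G=1.
G+C = 1 + 3 = 4 out of 27 bases
%GC = 4/27 × 100 = 14.81% ≈ 15%

15%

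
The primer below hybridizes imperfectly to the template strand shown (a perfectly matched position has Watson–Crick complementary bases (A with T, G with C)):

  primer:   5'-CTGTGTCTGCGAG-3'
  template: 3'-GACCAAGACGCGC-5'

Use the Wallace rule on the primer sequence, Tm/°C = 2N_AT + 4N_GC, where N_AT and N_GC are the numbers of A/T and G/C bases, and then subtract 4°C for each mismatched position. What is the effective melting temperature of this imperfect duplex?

Primer base counts: A=1, T=4, G=5, C=3 → A+T=5, G+C=8
Perfect-match Tm = 2(5) + 4(8) = 10 + 32 = 42°C
Mismatches (positions where the bases are not complementary): 3 (at positions 4, 5, 12)
Effective Tm = 42 − 3×4 = 42 − 12 = 30°C

30°C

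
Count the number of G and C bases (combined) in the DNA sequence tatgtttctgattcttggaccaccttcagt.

12

G=5, C=7, T=13, A=5
G+C = 5 + 7 = 12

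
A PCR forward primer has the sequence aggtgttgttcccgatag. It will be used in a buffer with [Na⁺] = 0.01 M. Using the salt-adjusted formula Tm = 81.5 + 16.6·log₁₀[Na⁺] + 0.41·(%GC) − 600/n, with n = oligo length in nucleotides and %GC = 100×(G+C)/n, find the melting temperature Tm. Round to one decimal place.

35.5°C

Length n = 18. T=6, A=3, G=6, C=3
G+C = 9, so %GC = 9/18 × 100 = 50%
Salt term: 16.6 × (-2) = -33.2
GC term: 0.41 × 50 = 20.5; length term: −600/18 = −33.333
Tm = 81.5 + (-33.2) + 20.5 − 33.333 = 35.467 → 35.5°C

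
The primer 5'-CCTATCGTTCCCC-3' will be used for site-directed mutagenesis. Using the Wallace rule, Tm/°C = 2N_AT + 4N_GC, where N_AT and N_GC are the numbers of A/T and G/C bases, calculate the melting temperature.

Counting bases: A=1, T=4, G=1, C=7
AT pairs contribute 5, GC pairs contribute 8.
Tm = 2×5 + 4×8 = 42°C

42°C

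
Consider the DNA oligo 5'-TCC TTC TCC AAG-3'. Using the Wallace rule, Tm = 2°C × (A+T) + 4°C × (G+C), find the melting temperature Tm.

36°C

Counting bases: C=5, A=2, G=1, T=4
A+T = 6, G+C = 6
Tm = 4·6 + 2·6 = 24 + 12 = 36°C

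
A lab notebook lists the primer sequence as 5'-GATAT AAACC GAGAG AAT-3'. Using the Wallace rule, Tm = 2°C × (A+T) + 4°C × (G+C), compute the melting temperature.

Counting bases: C=2, G=4, A=9, T=3
AT pairs contribute 12, GC pairs contribute 6.
Tm = 4·6 + 2·12 = 24 + 24 = 48°C

48°C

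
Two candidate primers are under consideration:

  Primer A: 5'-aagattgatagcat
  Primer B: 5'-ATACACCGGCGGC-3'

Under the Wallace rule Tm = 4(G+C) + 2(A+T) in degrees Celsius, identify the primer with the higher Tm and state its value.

Primer A: A+T=10, G+C=4 → Tm = 2(10)+4(4) = 36°C
Primer B: A+T=4, G+C=9 → Tm = 2(4)+4(9) = 44°C
36°C vs 44°C → primer B is higher.

Primer B, 44°C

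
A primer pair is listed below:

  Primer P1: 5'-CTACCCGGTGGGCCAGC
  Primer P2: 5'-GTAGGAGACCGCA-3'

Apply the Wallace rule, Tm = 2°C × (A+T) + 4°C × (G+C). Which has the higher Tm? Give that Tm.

Primer P1, 60°C

Primer P1: A+T=4, G+C=13 → Tm = 2(4)+4(13) = 60°C
Primer P2: A+T=5, G+C=8 → Tm = 2(5)+4(8) = 42°C
60°C vs 42°C → primer P1 is higher.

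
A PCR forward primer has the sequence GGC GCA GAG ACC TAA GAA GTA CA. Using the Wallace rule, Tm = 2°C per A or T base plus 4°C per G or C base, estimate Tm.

Scanning the sequence gives C=5, A=9, G=7, T=2.
AT pairs contribute 11, GC pairs contribute 12.
Tm = 4·12 + 2·11 = 48 + 22 = 70°C

70°C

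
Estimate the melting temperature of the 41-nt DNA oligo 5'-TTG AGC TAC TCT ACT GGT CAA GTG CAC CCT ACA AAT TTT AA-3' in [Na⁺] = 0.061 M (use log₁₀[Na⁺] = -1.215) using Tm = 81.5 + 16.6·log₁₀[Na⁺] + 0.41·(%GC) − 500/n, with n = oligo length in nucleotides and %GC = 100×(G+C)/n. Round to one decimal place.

65.1°C

Length n = 41. Counting bases: C=10, G=6, A=12, T=13
G+C = 16, so %GC = 16/41 × 100 = 39.024%
Salt term: 16.6 × (-1.215) = -20.169
GC term: 0.41 × 39.024 = 16; length term: −500/41 = −12.195
Tm = 81.5 + (-20.169) + 16 − 12.195 = 65.136 → 65.1°C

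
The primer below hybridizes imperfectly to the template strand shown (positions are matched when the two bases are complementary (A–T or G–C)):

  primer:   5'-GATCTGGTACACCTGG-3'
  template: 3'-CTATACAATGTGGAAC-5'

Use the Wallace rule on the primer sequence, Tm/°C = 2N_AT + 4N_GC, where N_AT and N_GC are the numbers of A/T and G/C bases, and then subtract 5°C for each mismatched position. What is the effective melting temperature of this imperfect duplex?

35°C

Primer base counts: A=3, T=4, G=5, C=4 → A+T=7, G+C=9
Perfect-match Tm = 2(7) + 4(9) = 14 + 36 = 50°C
Mismatches (positions where the bases are not complementary): 3 (at positions 4, 7, 15)
Effective Tm = 50 − 3×5 = 50 − 15 = 35°C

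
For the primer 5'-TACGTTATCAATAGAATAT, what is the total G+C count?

Scanning the sequence gives A=8, T=7, G=2, C=2.
G+C = 2 + 2 = 4

4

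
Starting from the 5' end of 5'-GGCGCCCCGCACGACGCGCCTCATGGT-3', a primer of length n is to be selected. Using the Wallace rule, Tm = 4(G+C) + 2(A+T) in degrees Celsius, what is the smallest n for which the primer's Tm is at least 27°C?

First 6 bases: GGCGCC → Tm = 24°C (< 27°C)
First 7 bases: GGCGCCC → Tm = 28°C (≥ 27°C)
Each additional base adds 2°C (A/T) or 4°C (G/C), so Tm is non-decreasing in n; n = 7 is the first length to reach 27°C.

n = 7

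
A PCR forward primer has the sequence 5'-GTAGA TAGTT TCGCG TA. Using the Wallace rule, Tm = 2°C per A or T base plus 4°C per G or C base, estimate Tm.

48°C

G=5, T=6, C=2, A=4
So N_AT = 10 and N_GC = 7.
Tm = 2(10) + 4(7) = 20 + 28 = 48°C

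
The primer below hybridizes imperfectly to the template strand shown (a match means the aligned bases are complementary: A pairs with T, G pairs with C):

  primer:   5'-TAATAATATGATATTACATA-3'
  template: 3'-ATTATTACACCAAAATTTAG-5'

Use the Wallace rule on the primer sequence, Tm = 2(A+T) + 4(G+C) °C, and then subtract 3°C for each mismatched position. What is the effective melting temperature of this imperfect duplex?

29°C

Primer base counts: A=10, T=8, G=1, C=1 → A+T=18, G+C=2
Perfect-match Tm = 2(18) + 4(2) = 36 + 8 = 44°C
Mismatches (positions where the bases are not complementary): 5 (at positions 8, 11, 13, 17, 20)
Effective Tm = 44 − 5×3 = 44 − 15 = 29°C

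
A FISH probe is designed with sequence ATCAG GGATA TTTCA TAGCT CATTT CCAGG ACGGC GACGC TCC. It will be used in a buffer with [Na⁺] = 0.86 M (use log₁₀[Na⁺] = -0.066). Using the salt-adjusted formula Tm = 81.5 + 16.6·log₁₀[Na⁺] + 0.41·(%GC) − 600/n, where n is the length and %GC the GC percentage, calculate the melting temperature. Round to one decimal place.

87.4°C

Length n = 43. Scanning the sequence gives T=11, G=10, C=12, A=10.
G+C = 22, so %GC = 22/43 × 100 = 51.163%
Salt term: 16.6 × (-0.066) = -1.096
GC term: 0.41 × 51.163 = 20.977; length term: −600/43 = −13.953
Tm = 81.5 + (-1.096) + 20.977 − 13.953 = 87.428 → 87.4°C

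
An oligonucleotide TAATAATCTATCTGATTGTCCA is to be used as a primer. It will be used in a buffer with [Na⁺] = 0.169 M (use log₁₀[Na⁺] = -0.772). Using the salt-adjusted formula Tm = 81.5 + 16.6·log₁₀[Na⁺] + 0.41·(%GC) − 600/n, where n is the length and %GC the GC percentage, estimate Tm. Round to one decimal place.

Length n = 22. Scanning the sequence gives A=7, C=4, G=2, T=9.
G+C = 6, so %GC = 6/22 × 100 = 27.273%
Salt term: 16.6 × (-0.772) = -12.815
GC term: 0.41 × 27.273 = 11.182; length term: −600/22 = −27.273
Tm = 81.5 + (-12.815) + 11.182 − 27.273 = 52.594 → 52.6°C

52.6°C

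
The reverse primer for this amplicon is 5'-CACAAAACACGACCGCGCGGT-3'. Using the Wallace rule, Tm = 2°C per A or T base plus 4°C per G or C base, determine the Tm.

Counting bases: A=7, C=8, T=1, G=5
AT pairs contribute 8, GC pairs contribute 13.
Tm = 2×8 + 4×13 = 68°C

68°C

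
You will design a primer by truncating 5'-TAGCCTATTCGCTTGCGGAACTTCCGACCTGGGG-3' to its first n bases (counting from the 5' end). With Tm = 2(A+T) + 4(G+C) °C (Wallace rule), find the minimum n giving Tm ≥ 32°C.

n = 11

First 10 bases: TAGCCTATTC → Tm = 28°C (< 32°C)
First 11 bases: TAGCCTATTCG → Tm = 32°C (≥ 32°C)
Each additional base adds 2°C (A/T) or 4°C (G/C), so Tm is non-decreasing in n; n = 11 is the first length to reach 32°C.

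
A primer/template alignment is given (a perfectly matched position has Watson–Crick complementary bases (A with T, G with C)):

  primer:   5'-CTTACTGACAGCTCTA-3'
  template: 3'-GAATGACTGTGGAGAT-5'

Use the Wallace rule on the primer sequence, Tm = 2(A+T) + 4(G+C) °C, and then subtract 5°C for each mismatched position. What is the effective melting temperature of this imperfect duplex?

Primer base counts: A=4, T=5, G=2, C=5 → A+T=9, G+C=7
Perfect-match Tm = 2(9) + 4(7) = 18 + 28 = 46°C
Mismatches (positions where the bases are not complementary): 1 (at position 11)
Effective Tm = 46 − 1×5 = 46 − 5 = 41°C

41°C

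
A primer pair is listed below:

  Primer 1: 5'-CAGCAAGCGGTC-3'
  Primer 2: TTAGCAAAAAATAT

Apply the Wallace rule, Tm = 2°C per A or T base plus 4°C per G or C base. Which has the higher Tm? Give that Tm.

Primer 1: A+T=4, G+C=8 → Tm = 2(4)+4(8) = 40°C
Primer 2: A+T=12, G+C=2 → Tm = 2(12)+4(2) = 32°C
40°C vs 32°C → primer 1 is higher.

Primer 1, 40°C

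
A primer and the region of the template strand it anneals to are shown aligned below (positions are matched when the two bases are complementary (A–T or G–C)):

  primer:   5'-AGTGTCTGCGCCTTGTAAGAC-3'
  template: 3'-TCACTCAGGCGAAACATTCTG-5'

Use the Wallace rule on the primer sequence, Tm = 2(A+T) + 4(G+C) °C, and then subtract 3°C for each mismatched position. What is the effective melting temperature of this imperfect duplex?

52°C

Primer base counts: A=4, T=6, G=6, C=5 → A+T=10, G+C=11
Perfect-match Tm = 2(10) + 4(11) = 20 + 44 = 64°C
Mismatches (positions where the bases are not complementary): 4 (at positions 5, 6, 8, 12)
Effective Tm = 64 − 4×3 = 64 − 12 = 52°C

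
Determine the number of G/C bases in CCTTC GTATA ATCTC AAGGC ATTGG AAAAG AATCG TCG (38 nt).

Base counts: A=12, G=8, C=8, T=10
Total G or C: 8 + 8 = 16

16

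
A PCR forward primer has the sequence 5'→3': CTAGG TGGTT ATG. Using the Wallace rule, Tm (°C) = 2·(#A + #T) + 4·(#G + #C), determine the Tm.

Counting bases: T=5, C=1, A=2, G=5
A+T = 7, G+C = 6
Tm = 4·6 + 2·7 = 24 + 14 = 38°C

38°C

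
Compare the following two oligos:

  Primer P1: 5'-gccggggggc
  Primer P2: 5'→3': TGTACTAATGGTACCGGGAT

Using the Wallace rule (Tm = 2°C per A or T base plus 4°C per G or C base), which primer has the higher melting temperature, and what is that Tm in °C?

Primer P2, 58°C

Primer P1: A+T=0, G+C=10 → Tm = 2(0)+4(10) = 40°C
Primer P2: A+T=11, G+C=9 → Tm = 2(11)+4(9) = 58°C
40°C vs 58°C → primer P2 is higher.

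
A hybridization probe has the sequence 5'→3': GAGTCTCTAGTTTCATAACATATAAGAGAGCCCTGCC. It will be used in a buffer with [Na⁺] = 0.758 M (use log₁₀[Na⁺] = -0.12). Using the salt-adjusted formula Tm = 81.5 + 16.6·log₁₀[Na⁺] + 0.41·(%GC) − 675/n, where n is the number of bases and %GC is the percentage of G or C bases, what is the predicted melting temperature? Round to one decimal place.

Length n = 37. Counting bases: T=10, A=11, C=9, G=7
G+C = 16, so %GC = 16/37 × 100 = 43.243%
Salt term: 16.6 × (-0.12) = -1.992
GC term: 0.41 × 43.243 = 17.73; length term: −675/37 = −18.243
Tm = 81.5 + (-1.992) + 17.73 − 18.243 = 78.995 → 79.0°C

79.0°C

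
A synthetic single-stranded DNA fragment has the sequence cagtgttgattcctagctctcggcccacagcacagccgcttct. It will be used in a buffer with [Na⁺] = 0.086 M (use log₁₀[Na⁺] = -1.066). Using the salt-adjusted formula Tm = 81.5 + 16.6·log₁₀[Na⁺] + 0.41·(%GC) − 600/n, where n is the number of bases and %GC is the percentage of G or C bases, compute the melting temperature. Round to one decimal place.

73.7°C

Length n = 43. Counting bases: C=16, T=11, A=7, G=9
G+C = 25, so %GC = 25/43 × 100 = 58.14%
Salt term: 16.6 × (-1.066) = -17.696
GC term: 0.41 × 58.14 = 23.837; length term: −600/43 = −13.953
Tm = 81.5 + (-17.696) + 23.837 − 13.953 = 73.688 → 73.7°C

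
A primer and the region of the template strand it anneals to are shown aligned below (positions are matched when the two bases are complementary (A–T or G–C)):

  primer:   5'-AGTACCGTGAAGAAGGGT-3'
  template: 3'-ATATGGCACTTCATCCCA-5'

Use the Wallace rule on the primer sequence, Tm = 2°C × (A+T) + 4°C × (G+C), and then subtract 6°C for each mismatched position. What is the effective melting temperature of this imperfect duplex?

Primer base counts: A=6, T=3, G=7, C=2 → A+T=9, G+C=9
Perfect-match Tm = 2(9) + 4(9) = 18 + 36 = 54°C
Mismatches (positions where the bases are not complementary): 3 (at positions 1, 2, 13)
Effective Tm = 54 − 3×6 = 54 − 18 = 36°C

36°C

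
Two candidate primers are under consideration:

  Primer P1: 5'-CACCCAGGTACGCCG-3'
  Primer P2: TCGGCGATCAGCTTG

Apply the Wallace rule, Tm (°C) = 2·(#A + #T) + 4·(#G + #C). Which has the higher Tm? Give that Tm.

Primer P1, 52°C

Primer P1: A+T=4, G+C=11 → Tm = 2(4)+4(11) = 52°C
Primer P2: A+T=6, G+C=9 → Tm = 2(6)+4(9) = 48°C
52°C vs 48°C → primer P1 is higher.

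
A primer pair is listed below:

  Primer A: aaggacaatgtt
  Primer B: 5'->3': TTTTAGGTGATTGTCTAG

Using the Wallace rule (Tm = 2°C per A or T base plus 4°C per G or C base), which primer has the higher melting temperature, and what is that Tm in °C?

Primer B, 48°C

Primer A: A+T=8, G+C=4 → Tm = 2(8)+4(4) = 32°C
Primer B: A+T=12, G+C=6 → Tm = 2(12)+4(6) = 48°C
32°C vs 48°C → primer B is higher.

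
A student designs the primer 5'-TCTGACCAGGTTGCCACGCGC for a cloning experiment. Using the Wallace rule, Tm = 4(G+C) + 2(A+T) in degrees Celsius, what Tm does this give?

70°C

Counting bases: A=3, C=8, G=6, T=4
AT pairs contribute 7, GC pairs contribute 14.
Tm = 2×7 + 4×14 = 70°C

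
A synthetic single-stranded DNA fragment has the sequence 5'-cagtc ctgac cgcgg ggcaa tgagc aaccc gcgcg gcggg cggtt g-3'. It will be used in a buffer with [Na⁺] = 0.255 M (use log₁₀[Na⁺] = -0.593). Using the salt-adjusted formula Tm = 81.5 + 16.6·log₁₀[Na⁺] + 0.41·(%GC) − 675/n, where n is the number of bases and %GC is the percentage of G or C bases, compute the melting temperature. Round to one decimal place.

Length n = 46. Counting bases: A=7, C=15, T=5, G=19
G+C = 34, so %GC = 34/46 × 100 = 73.913%
Salt term: 16.6 × (-0.593) = -9.844
GC term: 0.41 × 73.913 = 30.304; length term: −675/46 = −14.674
Tm = 81.5 + (-9.844) + 30.304 − 14.674 = 87.286 → 87.3°C

87.3°C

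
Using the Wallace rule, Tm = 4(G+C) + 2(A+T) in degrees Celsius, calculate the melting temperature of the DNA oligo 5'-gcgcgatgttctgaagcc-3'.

Scanning the sequence gives G=6, C=5, T=4, A=3.
AT pairs contribute 7, GC pairs contribute 11.
Tm = 2×7 + 4×11 = 58°C

58°C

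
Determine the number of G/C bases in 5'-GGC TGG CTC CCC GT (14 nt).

Scanning the sequence gives A=0, G=5, C=6, T=3.
G+C = 5 + 6 = 11

11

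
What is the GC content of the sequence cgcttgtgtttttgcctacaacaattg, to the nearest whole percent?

41%

Counting bases: C=6, A=5, G=5, T=11
G+C = 5 + 6 = 11 out of 27 bases
%GC = 11/27 × 100 = 40.74% ≈ 41%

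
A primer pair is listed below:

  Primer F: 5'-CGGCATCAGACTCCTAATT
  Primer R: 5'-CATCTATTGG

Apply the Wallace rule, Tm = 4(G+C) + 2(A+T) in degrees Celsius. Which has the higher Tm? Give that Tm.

Primer F, 56°C

Primer F: A+T=10, G+C=9 → Tm = 2(10)+4(9) = 56°C
Primer R: A+T=6, G+C=4 → Tm = 2(6)+4(4) = 28°C
56°C vs 28°C → primer F is higher.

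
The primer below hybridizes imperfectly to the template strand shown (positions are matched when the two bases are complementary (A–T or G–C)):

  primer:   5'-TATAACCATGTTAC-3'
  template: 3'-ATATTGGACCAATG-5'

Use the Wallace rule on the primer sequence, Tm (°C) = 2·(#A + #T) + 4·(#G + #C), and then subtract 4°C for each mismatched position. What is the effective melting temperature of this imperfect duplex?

28°C

Primer base counts: A=5, T=5, G=1, C=3 → A+T=10, G+C=4
Perfect-match Tm = 2(10) + 4(4) = 20 + 16 = 36°C
Mismatches (positions where the bases are not complementary): 2 (at positions 8, 9)
Effective Tm = 36 − 2×4 = 36 − 8 = 28°C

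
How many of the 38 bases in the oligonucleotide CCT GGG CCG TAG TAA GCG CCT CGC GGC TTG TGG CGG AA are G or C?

26

T=7, C=11, G=15, A=5
G+C = 15 + 11 = 26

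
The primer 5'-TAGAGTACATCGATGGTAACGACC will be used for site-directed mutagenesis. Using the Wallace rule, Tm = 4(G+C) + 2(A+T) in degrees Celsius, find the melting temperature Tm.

70°C

A=8, G=6, C=5, T=5
AT pairs contribute 13, GC pairs contribute 11.
Tm = 2(13) + 4(11) = 26 + 44 = 70°C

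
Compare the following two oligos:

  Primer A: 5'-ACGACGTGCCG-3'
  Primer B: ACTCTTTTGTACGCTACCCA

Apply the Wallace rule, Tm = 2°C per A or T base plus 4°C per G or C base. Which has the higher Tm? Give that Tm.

Primer B, 58°C

Primer A: A+T=3, G+C=8 → Tm = 2(3)+4(8) = 38°C
Primer B: A+T=11, G+C=9 → Tm = 2(11)+4(9) = 58°C
38°C vs 58°C → primer B is higher.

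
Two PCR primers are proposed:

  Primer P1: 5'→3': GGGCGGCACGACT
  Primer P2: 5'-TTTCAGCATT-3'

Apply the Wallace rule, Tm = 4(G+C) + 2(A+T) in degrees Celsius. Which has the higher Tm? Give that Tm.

Primer P1: A+T=3, G+C=10 → Tm = 2(3)+4(10) = 46°C
Primer P2: A+T=7, G+C=3 → Tm = 2(7)+4(3) = 26°C
46°C vs 26°C → primer P1 is higher.

Primer P1, 46°C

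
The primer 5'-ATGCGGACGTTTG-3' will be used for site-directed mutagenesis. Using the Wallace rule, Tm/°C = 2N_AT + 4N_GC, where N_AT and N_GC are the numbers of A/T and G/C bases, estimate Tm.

Base counts: C=2, A=2, T=4, G=5
So N_AT = 6 and N_GC = 7.
Tm = 2(6) + 4(7) = 12 + 28 = 40°C

40°C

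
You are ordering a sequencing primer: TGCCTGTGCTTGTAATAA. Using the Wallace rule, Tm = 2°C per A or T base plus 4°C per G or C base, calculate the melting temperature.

Scanning the sequence gives G=4, T=7, C=3, A=4.
So N_AT = 11 and N_GC = 7.
Tm = 2(11) + 4(7) = 22 + 28 = 50°C

50°C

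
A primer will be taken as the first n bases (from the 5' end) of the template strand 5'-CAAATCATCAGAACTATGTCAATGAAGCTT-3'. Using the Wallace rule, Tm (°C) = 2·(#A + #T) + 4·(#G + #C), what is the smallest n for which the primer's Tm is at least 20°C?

First 7 bases: CAAATCA → Tm = 18°C (< 20°C)
First 8 bases: CAAATCAT → Tm = 20°C (≥ 20°C)
Each additional base adds 2°C (A/T) or 4°C (G/C), so Tm is non-decreasing in n; n = 8 is the first length to reach 20°C.

n = 8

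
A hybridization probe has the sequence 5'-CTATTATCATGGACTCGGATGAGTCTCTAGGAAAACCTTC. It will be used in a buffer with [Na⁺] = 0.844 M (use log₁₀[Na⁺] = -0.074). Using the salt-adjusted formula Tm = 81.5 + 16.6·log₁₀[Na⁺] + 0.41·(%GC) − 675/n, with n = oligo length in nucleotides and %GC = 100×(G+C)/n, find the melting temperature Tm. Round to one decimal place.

Length n = 40. Scanning the sequence gives C=9, T=12, G=8, A=11.
G+C = 17, so %GC = 17/40 × 100 = 42.5%
Salt term: 16.6 × (-0.074) = -1.228
GC term: 0.41 × 42.5 = 17.425; length term: −675/40 = −16.875
Tm = 81.5 + (-1.228) + 17.425 − 16.875 = 80.822 → 80.8°C

80.8°C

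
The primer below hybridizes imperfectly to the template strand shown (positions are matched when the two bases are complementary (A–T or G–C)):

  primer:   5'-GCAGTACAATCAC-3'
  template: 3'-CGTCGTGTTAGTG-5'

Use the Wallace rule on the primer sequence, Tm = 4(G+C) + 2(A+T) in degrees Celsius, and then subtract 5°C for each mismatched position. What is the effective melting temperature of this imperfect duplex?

33°C

Primer base counts: A=5, T=2, G=2, C=4 → A+T=7, G+C=6
Perfect-match Tm = 2(7) + 4(6) = 14 + 24 = 38°C
Mismatches (positions where the bases are not complementary): 1 (at position 5)
Effective Tm = 38 − 1×5 = 38 − 5 = 33°C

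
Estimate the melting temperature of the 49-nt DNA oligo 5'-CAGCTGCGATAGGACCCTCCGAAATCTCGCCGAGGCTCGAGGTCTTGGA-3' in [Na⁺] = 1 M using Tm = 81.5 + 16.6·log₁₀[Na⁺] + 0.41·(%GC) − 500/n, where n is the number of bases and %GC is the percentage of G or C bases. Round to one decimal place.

96.4°C

Length n = 49. C=15, G=15, T=9, A=10
G+C = 30, so %GC = 30/49 × 100 = 61.224%
Salt term: 16.6 × (0) = 0
GC term: 0.41 × 61.224 = 25.102; length term: −500/49 = −10.204
Tm = 81.5 + (0) + 25.102 − 10.204 = 96.398 → 96.4°C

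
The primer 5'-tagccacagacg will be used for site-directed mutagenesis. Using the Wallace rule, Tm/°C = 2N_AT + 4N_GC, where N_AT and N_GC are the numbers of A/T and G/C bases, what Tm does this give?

38°C

Base counts: C=4, G=3, A=4, T=1
So N_AT = 5 and N_GC = 7.
Tm = 4·7 + 2·5 = 28 + 10 = 38°C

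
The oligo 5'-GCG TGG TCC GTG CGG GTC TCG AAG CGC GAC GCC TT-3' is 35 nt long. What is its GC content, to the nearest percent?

71%

Base counts: T=7, G=14, A=3, C=11
G+C = 14 + 11 = 25 out of 35 bases
%GC = 25/35 × 100 = 71.43% ≈ 71%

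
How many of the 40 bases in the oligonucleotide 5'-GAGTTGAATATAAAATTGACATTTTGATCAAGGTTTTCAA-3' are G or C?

10

Base counts: G=7, T=15, C=3, A=15
Total G or C: 7 + 3 = 10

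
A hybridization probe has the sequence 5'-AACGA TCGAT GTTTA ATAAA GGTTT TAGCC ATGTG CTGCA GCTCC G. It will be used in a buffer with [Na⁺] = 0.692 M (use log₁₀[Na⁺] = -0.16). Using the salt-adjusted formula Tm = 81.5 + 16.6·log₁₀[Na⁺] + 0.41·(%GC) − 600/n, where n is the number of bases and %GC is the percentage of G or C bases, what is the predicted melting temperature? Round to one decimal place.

Length n = 46. C=9, T=14, A=12, G=11
G+C = 20, so %GC = 20/46 × 100 = 43.478%
Salt term: 16.6 × (-0.16) = -2.656
GC term: 0.41 × 43.478 = 17.826; length term: −600/46 = −13.043
Tm = 81.5 + (-2.656) + 17.826 − 13.043 = 83.627 → 83.6°C

83.6°C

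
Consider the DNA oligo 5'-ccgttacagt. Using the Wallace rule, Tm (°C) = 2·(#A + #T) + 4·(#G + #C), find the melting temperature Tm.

Counting bases: A=2, C=3, G=2, T=3
A+T = 5, G+C = 5
Tm = 2×5 + 4×5 = 30°C

30°C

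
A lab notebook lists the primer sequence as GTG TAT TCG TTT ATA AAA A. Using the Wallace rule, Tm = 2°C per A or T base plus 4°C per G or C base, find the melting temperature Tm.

Base counts: C=1, G=3, T=8, A=7
A+T = 15, G+C = 4
Tm = 2(15) + 4(4) = 30 + 16 = 46°C

46°C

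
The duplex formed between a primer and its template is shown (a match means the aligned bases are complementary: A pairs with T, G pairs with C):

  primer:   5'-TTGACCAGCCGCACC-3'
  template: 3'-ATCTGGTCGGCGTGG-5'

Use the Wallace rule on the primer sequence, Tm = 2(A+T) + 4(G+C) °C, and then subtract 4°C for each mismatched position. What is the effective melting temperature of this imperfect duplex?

46°C

Primer base counts: A=3, T=2, G=3, C=7 → A+T=5, G+C=10
Perfect-match Tm = 2(5) + 4(10) = 10 + 40 = 50°C
Mismatches (positions where the bases are not complementary): 1 (at position 2)
Effective Tm = 50 − 1×4 = 50 − 4 = 46°C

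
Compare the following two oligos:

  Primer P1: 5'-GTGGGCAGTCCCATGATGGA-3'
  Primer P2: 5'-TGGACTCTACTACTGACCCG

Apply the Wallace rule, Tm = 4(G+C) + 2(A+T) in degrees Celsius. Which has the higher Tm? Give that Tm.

Primer P1: A+T=8, G+C=12 → Tm = 2(8)+4(12) = 64°C
Primer P2: A+T=9, G+C=11 → Tm = 2(9)+4(11) = 62°C
64°C vs 62°C → primer P1 is higher.

Primer P1, 64°C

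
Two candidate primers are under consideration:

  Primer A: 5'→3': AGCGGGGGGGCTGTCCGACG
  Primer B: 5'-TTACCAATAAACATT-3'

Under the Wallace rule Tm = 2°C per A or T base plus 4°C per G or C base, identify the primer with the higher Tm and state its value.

Primer A: A+T=4, G+C=16 → Tm = 2(4)+4(16) = 72°C
Primer B: A+T=12, G+C=3 → Tm = 2(12)+4(3) = 36°C
72°C vs 36°C → primer A is higher.

Primer A, 72°C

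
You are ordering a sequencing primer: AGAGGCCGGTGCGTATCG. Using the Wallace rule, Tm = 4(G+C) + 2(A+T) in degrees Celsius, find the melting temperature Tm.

Base counts: G=8, T=3, A=3, C=4
AT pairs contribute 6, GC pairs contribute 12.
Tm = 2×6 + 4×12 = 60°C

60°C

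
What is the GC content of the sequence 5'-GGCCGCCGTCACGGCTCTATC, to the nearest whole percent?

71%

Scanning the sequence gives G=6, A=2, T=4, C=9.
G+C = 6 + 9 = 15 out of 21 bases
%GC = 15/21 × 100 = 71.43% ≈ 71%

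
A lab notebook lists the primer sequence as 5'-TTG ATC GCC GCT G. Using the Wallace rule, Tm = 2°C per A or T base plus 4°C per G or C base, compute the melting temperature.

42°C

Counting bases: G=4, A=1, T=4, C=4
AT pairs contribute 5, GC pairs contribute 8.
Tm = 2(5) + 4(8) = 10 + 32 = 42°C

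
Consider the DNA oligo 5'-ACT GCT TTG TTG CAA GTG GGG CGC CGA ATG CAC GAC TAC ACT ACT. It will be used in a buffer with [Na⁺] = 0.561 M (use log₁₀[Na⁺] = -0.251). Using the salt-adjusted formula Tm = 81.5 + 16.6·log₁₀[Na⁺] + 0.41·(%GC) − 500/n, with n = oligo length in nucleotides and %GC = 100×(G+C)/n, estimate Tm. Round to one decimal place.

88.1°C

Length n = 45. Scanning the sequence gives C=12, T=11, A=10, G=12.
G+C = 24, so %GC = 24/45 × 100 = 53.333%
Salt term: 16.6 × (-0.251) = -4.167
GC term: 0.41 × 53.333 = 21.867; length term: −500/45 = −11.111
Tm = 81.5 + (-4.167) + 21.867 − 11.111 = 88.089 → 88.1°C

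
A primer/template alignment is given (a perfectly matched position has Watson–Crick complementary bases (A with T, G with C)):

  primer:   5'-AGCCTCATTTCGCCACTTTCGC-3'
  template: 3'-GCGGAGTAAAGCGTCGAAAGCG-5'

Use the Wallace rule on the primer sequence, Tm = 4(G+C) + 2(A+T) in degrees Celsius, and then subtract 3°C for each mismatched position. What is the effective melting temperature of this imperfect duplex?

Primer base counts: A=3, T=7, G=3, C=9 → A+T=10, G+C=12
Perfect-match Tm = 2(10) + 4(12) = 20 + 48 = 68°C
Mismatches (positions where the bases are not complementary): 3 (at positions 1, 14, 15)
Effective Tm = 68 − 3×3 = 68 − 9 = 59°C

59°C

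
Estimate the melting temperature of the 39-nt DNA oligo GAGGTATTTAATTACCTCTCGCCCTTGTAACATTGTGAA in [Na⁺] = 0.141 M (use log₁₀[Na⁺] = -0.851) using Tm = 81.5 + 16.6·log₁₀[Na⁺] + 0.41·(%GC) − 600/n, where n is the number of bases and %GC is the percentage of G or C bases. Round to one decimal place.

67.8°C

Length n = 39. Scanning the sequence gives G=7, T=14, A=10, C=8.
G+C = 15, so %GC = 15/39 × 100 = 38.462%
Salt term: 16.6 × (-0.851) = -14.127
GC term: 0.41 × 38.462 = 15.769; length term: −600/39 = −15.385
Tm = 81.5 + (-14.127) + 15.769 − 15.385 = 67.757 → 67.8°C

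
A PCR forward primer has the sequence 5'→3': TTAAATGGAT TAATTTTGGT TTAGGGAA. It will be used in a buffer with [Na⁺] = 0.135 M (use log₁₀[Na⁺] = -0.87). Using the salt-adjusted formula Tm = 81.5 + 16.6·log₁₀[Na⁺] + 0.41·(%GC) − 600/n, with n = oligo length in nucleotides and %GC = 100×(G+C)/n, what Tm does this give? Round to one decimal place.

55.9°C

Length n = 28. Counting bases: G=7, A=9, T=12, C=0
G+C = 7, so %GC = 7/28 × 100 = 25%
Salt term: 16.6 × (-0.87) = -14.442
GC term: 0.41 × 25 = 10.25; length term: −600/28 = −21.429
Tm = 81.5 + (-14.442) + 10.25 − 21.429 = 55.879 → 55.9°C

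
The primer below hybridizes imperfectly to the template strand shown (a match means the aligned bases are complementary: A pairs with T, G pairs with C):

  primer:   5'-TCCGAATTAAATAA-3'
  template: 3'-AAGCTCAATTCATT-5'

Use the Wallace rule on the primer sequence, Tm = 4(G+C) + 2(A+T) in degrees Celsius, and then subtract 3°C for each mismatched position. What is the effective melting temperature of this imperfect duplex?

25°C

Primer base counts: A=7, T=4, G=1, C=2 → A+T=11, G+C=3
Perfect-match Tm = 2(11) + 4(3) = 22 + 12 = 34°C
Mismatches (positions where the bases are not complementary): 3 (at positions 2, 6, 11)
Effective Tm = 34 − 3×3 = 34 − 9 = 25°C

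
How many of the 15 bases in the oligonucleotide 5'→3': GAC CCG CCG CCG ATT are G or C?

11

Base counts: T=2, C=7, A=2, G=4
G+C = 4 + 7 = 11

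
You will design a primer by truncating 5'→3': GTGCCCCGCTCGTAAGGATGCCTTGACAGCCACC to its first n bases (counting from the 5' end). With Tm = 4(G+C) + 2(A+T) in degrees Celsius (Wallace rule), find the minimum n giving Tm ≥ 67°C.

First 20 bases: GTGCCCCGCTCGTAAGGATG → Tm = 66°C (< 67°C)
First 21 bases: GTGCCCCGCTCGTAAGGATGC → Tm = 70°C (≥ 67°C)
Each additional base adds 2°C (A/T) or 4°C (G/C), so Tm is non-decreasing in n; n = 21 is the first length to reach 67°C.

n = 21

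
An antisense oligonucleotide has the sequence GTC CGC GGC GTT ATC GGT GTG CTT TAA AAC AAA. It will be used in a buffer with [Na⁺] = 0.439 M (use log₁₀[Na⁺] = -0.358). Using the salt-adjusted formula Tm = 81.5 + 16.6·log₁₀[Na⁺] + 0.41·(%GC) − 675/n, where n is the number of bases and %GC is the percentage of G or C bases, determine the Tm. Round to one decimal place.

75.0°C

Length n = 33. Counting bases: C=7, G=9, A=8, T=9
G+C = 16, so %GC = 16/33 × 100 = 48.485%
Salt term: 16.6 × (-0.358) = -5.943
GC term: 0.41 × 48.485 = 19.879; length term: −675/33 = −20.455
Tm = 81.5 + (-5.943) + 19.879 − 20.455 = 74.981 → 75.0°C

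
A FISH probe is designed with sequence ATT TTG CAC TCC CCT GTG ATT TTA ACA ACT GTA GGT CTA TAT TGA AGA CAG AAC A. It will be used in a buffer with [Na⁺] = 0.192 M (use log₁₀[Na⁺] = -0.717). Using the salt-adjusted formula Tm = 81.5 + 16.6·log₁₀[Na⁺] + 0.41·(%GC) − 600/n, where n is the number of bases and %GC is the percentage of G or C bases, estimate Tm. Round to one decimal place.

73.6°C

Length n = 55. T=18, C=11, A=17, G=9
G+C = 20, so %GC = 20/55 × 100 = 36.364%
Salt term: 16.6 × (-0.717) = -11.902
GC term: 0.41 × 36.364 = 14.909; length term: −600/55 = −10.909
Tm = 81.5 + (-11.902) + 14.909 − 10.909 = 73.598 → 73.6°C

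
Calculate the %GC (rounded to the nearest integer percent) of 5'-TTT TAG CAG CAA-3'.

T=4, C=2, A=4, G=2
G+C = 2 + 2 = 4 out of 12 bases
%GC = 4/12 × 100 = 33.33% ≈ 33%

33%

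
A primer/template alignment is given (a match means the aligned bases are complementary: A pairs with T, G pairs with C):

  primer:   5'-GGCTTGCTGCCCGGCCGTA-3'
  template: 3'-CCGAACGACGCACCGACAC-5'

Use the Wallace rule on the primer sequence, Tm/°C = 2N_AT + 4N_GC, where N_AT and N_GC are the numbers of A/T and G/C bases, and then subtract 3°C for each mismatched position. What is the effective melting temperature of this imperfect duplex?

54°C

Primer base counts: A=1, T=4, G=7, C=7 → A+T=5, G+C=14
Perfect-match Tm = 2(5) + 4(14) = 10 + 56 = 66°C
Mismatches (positions where the bases are not complementary): 4 (at positions 11, 12, 16, 19)
Effective Tm = 66 − 4×3 = 66 − 12 = 54°C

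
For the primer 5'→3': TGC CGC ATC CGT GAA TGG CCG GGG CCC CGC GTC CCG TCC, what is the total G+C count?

30

Scanning the sequence gives T=6, A=3, C=17, G=13.
G+C = 13 + 17 = 30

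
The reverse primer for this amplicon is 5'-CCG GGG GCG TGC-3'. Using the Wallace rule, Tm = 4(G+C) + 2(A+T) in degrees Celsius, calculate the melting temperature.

46°C

A=0, C=4, T=1, G=7
So N_AT = 1 and N_GC = 11.
Tm = 2(1) + 4(11) = 2 + 44 = 46°C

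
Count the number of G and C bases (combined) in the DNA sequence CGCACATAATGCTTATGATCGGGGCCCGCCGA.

Scanning the sequence gives T=6, G=9, C=10, A=7.
Total G or C: 9 + 10 = 19

19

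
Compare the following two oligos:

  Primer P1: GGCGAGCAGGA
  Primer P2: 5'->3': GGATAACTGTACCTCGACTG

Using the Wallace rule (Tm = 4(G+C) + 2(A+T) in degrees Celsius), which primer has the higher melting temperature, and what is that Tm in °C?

Primer P1: A+T=3, G+C=8 → Tm = 2(3)+4(8) = 38°C
Primer P2: A+T=10, G+C=10 → Tm = 2(10)+4(10) = 60°C
38°C vs 60°C → primer P2 is higher.

Primer P2, 60°C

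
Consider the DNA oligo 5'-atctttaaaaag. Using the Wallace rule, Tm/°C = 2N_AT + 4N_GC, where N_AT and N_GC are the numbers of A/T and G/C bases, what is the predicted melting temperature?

Scanning the sequence gives G=1, A=6, T=4, C=1.
A+T = 10, G+C = 2
Tm = 4·2 + 2·10 = 8 + 20 = 28°C

28°C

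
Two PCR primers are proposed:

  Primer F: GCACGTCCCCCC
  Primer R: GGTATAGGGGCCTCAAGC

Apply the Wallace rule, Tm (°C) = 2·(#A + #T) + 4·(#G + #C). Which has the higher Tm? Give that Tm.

Primer R, 58°C

Primer F: A+T=2, G+C=10 → Tm = 2(2)+4(10) = 44°C
Primer R: A+T=7, G+C=11 → Tm = 2(7)+4(11) = 58°C
44°C vs 58°C → primer R is higher.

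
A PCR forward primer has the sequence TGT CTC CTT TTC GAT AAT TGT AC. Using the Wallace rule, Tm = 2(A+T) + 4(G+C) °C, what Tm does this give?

62°C

Base counts: A=4, C=5, G=3, T=11
A+T = 15, G+C = 8
Tm = 2(15) + 4(8) = 30 + 32 = 62°C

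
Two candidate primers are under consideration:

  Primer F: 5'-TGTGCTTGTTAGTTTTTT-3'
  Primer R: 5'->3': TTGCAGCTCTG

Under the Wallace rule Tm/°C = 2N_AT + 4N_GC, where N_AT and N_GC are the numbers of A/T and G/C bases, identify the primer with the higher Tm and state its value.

Primer F: A+T=13, G+C=5 → Tm = 2(13)+4(5) = 46°C
Primer R: A+T=5, G+C=6 → Tm = 2(5)+4(6) = 34°C
46°C vs 34°C → primer F is higher.

Primer F, 46°C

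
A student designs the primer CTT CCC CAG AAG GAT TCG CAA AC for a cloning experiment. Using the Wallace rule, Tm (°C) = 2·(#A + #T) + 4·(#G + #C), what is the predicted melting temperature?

Scanning the sequence gives A=7, T=4, G=4, C=8.
AT pairs contribute 11, GC pairs contribute 12.
Tm = 2(11) + 4(12) = 22 + 48 = 70°C

70°C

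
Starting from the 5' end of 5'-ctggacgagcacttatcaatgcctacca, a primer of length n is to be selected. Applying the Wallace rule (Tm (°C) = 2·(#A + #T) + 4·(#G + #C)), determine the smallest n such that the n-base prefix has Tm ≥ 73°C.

First 24 bases: CTGGACGAGCACTTATCAATGCCT → Tm = 72°C (< 73°C)
First 25 bases: CTGGACGAGCACTTATCAATGCCTA → Tm = 74°C (≥ 73°C)
Since every base adds ≥2°C, Tm only increases with n, so the threshold is first crossed at n = 25.

n = 25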